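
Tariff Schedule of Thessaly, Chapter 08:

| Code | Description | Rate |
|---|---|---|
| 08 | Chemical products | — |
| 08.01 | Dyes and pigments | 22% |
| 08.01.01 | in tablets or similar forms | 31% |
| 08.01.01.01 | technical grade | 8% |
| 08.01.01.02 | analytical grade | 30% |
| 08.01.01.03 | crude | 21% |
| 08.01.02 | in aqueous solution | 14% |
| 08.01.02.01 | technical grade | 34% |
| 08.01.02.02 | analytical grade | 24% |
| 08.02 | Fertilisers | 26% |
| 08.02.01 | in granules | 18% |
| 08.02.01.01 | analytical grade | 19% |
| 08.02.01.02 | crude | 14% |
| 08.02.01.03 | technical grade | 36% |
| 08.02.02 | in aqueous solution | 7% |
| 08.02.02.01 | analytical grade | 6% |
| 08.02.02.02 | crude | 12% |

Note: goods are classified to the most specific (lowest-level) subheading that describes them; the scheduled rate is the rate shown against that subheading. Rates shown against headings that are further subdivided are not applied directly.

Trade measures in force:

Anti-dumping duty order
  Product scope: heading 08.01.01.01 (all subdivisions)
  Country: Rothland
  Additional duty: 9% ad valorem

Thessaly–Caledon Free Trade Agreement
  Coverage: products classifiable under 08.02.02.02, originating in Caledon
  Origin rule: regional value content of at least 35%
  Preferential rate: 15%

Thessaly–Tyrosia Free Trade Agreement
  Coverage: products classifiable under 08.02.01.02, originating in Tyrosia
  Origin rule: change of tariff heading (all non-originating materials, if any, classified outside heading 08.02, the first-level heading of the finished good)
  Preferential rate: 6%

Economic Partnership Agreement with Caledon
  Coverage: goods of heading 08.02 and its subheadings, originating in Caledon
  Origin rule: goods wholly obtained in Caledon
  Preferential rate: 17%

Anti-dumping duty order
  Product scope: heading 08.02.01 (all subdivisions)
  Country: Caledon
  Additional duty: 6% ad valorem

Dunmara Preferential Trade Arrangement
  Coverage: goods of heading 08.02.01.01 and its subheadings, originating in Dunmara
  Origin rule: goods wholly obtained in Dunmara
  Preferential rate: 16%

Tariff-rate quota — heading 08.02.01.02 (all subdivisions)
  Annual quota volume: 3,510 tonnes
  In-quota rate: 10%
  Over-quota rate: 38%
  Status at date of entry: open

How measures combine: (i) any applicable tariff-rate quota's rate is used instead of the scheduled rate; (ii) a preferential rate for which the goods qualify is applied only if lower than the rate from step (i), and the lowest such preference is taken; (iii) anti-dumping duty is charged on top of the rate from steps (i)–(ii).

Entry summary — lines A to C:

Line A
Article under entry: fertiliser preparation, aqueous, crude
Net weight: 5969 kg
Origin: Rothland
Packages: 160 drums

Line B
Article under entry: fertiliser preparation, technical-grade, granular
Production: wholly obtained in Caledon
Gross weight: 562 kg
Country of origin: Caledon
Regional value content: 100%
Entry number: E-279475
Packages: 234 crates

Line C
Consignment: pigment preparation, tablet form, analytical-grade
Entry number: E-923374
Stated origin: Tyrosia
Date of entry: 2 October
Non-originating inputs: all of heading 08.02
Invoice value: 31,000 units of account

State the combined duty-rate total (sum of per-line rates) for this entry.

65%

Line A: fertiliser → 08.02; aqueous → 08.02.02; crude → 08.02.02.02. Scheduled 12%. No special measure applies. → 12%.
Line B: fertiliser → 08.02; granular → 08.02.01; technical-grade → 08.02.01.03. Scheduled 36%. Caledon agreement on 08.02.02.02: 08.02.01.03 not covered; Caledon agreement on 08.02: wholly obtained → 17% available; preferential 17%; anti-dumping (Caledon, 08.02.01): +6%; total 17% + 6% = 23%. → 23%.
Line C: pigment → 08.01; tablet form → 08.01.01; analytical-grade → 08.01.01.02. Scheduled 30%. Tyrosia agreement on 08.02.01.02: 08.01.01.02 not covered. → 30%.
Sum: 12% + 23% + 30% = 65%.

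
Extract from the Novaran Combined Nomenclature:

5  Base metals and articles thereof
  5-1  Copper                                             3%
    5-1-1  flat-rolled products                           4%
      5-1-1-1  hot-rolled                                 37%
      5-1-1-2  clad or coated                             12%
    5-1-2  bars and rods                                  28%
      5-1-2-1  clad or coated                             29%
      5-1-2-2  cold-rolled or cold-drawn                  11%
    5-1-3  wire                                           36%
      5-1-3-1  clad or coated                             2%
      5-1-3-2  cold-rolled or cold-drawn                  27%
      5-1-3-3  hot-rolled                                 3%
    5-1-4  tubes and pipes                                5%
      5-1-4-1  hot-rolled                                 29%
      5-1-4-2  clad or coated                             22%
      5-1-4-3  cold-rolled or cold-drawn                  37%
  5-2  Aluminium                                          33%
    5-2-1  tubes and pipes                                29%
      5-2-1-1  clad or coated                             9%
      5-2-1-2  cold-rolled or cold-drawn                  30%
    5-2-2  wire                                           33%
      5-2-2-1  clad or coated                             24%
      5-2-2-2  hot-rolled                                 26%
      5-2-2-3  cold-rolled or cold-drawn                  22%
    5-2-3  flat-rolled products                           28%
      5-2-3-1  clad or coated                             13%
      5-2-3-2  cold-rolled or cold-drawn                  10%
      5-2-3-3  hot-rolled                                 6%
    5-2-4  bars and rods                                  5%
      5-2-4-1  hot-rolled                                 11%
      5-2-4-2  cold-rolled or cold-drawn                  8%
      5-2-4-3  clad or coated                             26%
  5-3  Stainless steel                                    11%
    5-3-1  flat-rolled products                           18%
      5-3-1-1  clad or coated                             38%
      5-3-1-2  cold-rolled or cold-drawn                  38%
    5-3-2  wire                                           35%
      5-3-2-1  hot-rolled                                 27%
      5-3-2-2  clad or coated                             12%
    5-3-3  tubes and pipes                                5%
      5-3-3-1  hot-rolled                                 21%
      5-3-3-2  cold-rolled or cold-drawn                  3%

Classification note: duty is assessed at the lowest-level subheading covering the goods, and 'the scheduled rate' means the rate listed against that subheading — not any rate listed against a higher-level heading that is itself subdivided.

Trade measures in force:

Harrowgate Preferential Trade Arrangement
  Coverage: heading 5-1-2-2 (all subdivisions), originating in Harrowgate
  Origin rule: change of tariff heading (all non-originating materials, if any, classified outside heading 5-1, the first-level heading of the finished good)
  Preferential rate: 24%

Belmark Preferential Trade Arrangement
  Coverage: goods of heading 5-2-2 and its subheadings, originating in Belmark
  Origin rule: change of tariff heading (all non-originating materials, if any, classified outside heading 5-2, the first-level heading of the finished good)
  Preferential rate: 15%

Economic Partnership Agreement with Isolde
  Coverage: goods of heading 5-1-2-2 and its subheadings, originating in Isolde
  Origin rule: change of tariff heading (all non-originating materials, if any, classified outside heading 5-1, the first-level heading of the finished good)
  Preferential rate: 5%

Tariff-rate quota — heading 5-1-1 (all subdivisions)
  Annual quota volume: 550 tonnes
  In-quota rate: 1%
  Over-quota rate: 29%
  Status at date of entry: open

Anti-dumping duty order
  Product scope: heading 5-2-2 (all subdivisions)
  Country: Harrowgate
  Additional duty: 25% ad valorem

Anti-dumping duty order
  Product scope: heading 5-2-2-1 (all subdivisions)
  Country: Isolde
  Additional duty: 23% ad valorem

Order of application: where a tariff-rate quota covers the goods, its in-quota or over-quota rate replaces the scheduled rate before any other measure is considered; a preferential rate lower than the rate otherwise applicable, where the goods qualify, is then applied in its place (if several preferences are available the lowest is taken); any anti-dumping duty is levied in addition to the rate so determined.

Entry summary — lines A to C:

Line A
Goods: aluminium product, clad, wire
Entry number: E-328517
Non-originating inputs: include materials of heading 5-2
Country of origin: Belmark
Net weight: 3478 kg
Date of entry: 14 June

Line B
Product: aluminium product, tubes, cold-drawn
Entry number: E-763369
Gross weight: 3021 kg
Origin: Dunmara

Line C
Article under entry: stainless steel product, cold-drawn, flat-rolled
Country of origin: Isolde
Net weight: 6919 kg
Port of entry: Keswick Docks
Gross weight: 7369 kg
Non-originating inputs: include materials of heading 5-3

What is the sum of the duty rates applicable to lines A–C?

92%

Line A: aluminium → 5-2; wire → 5-2-2; clad → 5-2-2-1. Scheduled 24%. Belmark agreement on 5-2-2: CTH not met. → 24%.
Line B: aluminium → 5-2; tubes → 5-2-1; cold-drawn → 5-2-1-2. Scheduled 30%. No special measure applies. → 30%.
Line C: stainless steel → 5-3; flat-rolled → 5-3-1; cold-drawn → 5-3-1-2. Scheduled 38%. Isolde agreement on 5-1-2-2: 5-3-1-2 not covered. → 38%.
Sum: 24% + 30% + 38% = 92%.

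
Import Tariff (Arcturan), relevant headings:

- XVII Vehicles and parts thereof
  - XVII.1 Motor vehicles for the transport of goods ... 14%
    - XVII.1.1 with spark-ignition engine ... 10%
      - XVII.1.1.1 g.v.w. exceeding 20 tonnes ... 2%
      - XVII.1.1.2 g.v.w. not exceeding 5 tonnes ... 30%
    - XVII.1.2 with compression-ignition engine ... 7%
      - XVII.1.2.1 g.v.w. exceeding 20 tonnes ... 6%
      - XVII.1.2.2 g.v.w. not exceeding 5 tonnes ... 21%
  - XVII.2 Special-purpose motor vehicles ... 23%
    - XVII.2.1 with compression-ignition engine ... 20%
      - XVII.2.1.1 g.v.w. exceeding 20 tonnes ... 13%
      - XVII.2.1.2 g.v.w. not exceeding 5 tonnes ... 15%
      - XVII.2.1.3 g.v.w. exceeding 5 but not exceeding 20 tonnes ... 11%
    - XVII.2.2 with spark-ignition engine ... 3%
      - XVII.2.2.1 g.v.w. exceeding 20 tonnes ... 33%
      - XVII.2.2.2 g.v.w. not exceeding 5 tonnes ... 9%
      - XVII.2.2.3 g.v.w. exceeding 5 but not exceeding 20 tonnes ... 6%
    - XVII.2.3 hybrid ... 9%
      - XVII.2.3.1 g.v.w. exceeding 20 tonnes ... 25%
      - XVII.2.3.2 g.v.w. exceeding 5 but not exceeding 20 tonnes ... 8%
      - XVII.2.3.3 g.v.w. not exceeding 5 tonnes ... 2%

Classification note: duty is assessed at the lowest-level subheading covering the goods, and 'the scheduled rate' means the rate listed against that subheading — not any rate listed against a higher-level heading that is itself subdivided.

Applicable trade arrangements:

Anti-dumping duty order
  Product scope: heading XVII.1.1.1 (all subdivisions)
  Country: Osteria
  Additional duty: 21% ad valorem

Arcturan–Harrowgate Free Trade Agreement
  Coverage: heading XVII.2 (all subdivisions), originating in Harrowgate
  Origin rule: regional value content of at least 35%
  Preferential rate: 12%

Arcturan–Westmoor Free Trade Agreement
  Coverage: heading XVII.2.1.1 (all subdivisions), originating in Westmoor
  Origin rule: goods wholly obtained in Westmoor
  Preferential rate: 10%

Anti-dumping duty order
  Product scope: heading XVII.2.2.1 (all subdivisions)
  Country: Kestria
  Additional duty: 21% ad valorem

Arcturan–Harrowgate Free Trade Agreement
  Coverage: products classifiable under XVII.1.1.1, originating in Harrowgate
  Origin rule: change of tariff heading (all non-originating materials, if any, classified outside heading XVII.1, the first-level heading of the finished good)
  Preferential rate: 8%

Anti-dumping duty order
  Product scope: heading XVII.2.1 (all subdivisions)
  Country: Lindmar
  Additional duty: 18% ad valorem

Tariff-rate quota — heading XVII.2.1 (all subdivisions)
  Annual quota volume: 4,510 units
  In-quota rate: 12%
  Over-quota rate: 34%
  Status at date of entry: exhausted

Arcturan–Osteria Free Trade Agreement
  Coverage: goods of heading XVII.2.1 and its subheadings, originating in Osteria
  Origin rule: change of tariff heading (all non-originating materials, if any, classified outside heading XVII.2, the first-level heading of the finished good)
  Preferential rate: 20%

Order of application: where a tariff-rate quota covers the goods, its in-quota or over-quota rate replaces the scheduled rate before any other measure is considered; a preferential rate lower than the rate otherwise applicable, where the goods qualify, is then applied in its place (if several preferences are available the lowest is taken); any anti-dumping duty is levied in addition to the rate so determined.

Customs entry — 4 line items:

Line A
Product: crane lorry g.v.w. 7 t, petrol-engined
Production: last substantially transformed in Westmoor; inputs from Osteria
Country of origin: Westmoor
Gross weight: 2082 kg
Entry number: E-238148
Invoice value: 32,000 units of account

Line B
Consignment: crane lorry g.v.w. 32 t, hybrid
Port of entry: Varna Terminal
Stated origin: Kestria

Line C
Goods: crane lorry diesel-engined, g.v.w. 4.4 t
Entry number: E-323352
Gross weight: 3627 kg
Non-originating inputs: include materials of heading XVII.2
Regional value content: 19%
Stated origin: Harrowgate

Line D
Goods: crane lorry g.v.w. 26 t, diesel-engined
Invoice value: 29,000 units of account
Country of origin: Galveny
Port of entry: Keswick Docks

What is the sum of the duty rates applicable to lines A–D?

Line A: crane lorry → XVII.2; petrol-engined → XVII.2.2; g.v.w. 7 t → XVII.2.2.3. Scheduled 6%. Westmoor agreement on XVII.2.1.1: XVII.2.2.3 not covered. → 6%.
Line B: crane lorry → XVII.2; hybrid → XVII.2.3; g.v.w. 32 t → XVII.2.3.1. Scheduled 25%. No special measure applies. → 25%.
Line C: crane lorry → XVII.2; diesel-engined → XVII.2.1; g.v.w. 4.4 t → XVII.2.1.2. Scheduled 15%. quota on XVII.2.1 exhausted → over-quota 34%; Harrowgate agreement on XVII.2: RVC < 35%; Harrowgate agreement on XVII.1.1.1: XVII.2.1.2 not covered. → 34%.
Line D: crane lorry → XVII.2; diesel-engined → XVII.2.1; g.v.w. 26 t → XVII.2.1.1. Scheduled 13%. quota on XVII.2.1 exhausted → over-quota 34%. → 34%.
Sum: 6% + 25% + 34% + 34% = 99%.

99%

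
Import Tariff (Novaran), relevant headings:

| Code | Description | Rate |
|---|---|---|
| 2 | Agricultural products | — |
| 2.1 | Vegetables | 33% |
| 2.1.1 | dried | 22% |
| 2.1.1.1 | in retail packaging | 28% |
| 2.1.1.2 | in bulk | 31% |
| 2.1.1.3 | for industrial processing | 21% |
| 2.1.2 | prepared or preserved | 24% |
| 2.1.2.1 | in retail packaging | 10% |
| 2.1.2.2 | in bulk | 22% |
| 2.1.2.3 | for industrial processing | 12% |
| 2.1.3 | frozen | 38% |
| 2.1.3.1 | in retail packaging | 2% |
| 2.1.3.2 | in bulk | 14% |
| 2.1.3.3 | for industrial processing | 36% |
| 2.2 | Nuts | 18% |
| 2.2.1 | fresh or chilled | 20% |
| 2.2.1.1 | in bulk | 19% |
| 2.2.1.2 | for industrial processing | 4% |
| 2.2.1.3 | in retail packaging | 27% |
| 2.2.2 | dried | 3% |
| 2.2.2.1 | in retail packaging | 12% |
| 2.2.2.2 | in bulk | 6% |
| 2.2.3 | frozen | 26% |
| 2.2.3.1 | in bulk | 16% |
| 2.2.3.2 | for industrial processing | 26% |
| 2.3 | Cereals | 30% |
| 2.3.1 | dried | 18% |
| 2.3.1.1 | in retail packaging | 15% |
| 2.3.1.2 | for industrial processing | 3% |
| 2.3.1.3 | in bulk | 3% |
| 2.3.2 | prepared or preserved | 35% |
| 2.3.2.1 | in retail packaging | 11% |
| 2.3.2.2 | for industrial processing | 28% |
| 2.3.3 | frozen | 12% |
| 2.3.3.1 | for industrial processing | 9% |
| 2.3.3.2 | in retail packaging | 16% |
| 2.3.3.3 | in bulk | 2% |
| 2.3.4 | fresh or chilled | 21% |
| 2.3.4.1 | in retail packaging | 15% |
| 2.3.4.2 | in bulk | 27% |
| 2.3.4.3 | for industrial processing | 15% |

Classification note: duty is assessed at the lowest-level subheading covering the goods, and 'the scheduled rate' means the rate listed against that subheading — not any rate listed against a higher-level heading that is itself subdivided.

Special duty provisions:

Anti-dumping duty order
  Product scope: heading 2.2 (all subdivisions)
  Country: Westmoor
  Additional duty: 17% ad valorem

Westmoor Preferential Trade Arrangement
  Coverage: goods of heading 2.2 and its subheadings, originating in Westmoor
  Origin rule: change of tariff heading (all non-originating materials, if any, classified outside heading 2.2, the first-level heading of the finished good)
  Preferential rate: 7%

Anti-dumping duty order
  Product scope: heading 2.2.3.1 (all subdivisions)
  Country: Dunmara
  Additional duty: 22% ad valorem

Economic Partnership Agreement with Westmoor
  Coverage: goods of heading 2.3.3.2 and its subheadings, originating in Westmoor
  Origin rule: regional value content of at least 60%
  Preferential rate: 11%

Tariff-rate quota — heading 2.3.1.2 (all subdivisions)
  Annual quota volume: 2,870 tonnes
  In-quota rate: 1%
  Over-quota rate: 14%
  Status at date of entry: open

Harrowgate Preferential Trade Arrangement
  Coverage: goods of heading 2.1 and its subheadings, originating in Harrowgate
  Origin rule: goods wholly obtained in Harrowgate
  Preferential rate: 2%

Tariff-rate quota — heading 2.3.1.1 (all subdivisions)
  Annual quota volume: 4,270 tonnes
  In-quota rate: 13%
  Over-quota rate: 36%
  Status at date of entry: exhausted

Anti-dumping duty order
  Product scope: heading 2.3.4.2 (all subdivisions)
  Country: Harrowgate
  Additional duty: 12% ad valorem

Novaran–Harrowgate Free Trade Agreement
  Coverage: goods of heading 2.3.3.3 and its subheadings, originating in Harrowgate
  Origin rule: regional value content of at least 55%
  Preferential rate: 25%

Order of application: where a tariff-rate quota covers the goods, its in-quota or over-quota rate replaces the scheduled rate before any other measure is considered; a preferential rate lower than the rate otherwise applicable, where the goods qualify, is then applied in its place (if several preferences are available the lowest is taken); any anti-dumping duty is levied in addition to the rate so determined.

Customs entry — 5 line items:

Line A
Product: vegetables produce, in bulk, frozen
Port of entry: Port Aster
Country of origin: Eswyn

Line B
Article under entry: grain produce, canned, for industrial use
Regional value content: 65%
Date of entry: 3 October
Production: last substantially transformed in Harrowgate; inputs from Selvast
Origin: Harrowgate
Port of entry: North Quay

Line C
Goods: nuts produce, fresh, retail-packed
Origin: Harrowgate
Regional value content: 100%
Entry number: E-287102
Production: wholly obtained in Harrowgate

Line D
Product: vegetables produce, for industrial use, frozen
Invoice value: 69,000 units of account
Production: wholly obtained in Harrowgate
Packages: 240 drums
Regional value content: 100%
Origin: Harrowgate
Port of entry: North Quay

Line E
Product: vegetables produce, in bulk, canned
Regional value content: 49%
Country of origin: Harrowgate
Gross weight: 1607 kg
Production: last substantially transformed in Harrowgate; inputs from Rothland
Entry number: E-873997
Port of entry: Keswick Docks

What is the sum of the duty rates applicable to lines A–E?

Line A: vegetables → 2.1; frozen → 2.1.3; in bulk → 2.1.3.2. Scheduled 14%. No special measure applies. → 14%.
Line B: grain → 2.3; canned → 2.3.2; for industrial use → 2.3.2.2. Scheduled 28%. Harrowgate agreement on 2.1: 2.3.2.2 not covered; Harrowgate agreement on 2.3.3.3: 2.3.2.2 not covered. → 28%.
Line C: nuts → 2.2; fresh → 2.2.1; retail-packed → 2.2.1.3. Scheduled 27%. Harrowgate agreement on 2.1: 2.2.1.3 not covered; Harrowgate agreement on 2.3.3.3: 2.2.1.3 not covered. → 27%.
Line D: vegetables → 2.1; frozen → 2.1.3; for industrial use → 2.1.3.3. Scheduled 36%. Harrowgate agreement on 2.1: wholly obtained → 2% available; Harrowgate agreement on 2.3.3.3: 2.1.3.3 not covered; preferential 2%. → 2%.
Line E: vegetables → 2.1; canned → 2.1.2; in bulk → 2.1.2.2. Scheduled 22%. Harrowgate agreement on 2.1: not wholly obtained; Harrowgate agreement on 2.3.3.3: 2.1.2.2 not covered. → 22%.
Sum: 14% + 28% + 27% + 2% + 22% = 93%.

93%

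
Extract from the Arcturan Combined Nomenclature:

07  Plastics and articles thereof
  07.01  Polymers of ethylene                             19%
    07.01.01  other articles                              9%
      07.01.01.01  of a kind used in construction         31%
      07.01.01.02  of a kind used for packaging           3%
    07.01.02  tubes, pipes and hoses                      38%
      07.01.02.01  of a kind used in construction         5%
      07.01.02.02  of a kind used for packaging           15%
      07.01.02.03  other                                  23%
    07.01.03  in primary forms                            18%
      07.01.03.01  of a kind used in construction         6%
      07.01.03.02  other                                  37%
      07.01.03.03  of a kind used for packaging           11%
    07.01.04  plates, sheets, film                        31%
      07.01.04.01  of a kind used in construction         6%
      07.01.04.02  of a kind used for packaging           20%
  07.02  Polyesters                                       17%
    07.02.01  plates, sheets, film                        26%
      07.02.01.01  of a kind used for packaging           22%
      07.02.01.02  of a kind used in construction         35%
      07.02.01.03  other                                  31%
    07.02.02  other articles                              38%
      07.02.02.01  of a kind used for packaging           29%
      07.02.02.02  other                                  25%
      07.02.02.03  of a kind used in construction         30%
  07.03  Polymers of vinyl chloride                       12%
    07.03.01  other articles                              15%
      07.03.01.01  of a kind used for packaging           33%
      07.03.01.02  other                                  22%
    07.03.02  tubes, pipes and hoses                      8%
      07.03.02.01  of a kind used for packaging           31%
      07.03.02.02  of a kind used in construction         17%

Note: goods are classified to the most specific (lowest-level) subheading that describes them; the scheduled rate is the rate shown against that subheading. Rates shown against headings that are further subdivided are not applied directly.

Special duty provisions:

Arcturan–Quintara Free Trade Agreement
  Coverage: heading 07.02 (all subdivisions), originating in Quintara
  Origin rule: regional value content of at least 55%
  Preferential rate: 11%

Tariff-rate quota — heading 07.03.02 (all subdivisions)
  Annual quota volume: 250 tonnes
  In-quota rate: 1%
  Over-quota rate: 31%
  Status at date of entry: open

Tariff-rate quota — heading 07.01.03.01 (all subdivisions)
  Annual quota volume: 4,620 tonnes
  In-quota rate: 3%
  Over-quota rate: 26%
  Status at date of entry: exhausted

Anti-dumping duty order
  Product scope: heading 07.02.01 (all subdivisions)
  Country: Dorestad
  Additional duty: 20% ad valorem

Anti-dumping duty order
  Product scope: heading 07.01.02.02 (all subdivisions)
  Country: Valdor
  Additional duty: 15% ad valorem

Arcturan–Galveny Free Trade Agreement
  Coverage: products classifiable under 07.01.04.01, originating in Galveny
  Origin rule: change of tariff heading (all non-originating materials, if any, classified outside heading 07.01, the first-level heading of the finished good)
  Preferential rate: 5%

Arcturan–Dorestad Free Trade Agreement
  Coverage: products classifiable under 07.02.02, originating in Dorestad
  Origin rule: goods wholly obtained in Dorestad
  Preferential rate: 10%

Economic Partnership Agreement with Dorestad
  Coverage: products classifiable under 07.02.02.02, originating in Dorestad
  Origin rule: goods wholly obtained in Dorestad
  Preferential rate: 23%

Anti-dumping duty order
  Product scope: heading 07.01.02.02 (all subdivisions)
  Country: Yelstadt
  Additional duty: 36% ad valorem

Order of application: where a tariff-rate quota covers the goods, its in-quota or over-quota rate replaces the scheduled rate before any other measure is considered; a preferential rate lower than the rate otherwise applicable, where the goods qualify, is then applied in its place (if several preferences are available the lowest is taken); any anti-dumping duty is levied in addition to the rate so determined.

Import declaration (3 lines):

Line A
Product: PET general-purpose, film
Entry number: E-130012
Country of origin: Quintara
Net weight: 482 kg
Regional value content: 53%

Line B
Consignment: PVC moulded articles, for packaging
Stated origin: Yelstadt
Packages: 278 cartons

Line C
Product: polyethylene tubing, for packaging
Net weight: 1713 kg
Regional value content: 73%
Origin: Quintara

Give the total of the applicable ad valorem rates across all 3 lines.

Line A: PET → 07.02; film → 07.02.01; general-purpose → 07.02.01.03. Scheduled 31%. Quintara agreement on 07.02: RVC < 55%. → 31%.
Line B: PVC → 07.03; moulded articles → 07.03.01; for packaging → 07.03.01.01. Scheduled 33%. No special measure applies. → 33%.
Line C: polyethylene → 07.01; tubing → 07.01.02; for packaging → 07.01.02.02. Scheduled 15%. Quintara agreement on 07.02: 07.01.02.02 not covered. → 15%.
Sum: 31% + 33% + 15% = 79%.

79%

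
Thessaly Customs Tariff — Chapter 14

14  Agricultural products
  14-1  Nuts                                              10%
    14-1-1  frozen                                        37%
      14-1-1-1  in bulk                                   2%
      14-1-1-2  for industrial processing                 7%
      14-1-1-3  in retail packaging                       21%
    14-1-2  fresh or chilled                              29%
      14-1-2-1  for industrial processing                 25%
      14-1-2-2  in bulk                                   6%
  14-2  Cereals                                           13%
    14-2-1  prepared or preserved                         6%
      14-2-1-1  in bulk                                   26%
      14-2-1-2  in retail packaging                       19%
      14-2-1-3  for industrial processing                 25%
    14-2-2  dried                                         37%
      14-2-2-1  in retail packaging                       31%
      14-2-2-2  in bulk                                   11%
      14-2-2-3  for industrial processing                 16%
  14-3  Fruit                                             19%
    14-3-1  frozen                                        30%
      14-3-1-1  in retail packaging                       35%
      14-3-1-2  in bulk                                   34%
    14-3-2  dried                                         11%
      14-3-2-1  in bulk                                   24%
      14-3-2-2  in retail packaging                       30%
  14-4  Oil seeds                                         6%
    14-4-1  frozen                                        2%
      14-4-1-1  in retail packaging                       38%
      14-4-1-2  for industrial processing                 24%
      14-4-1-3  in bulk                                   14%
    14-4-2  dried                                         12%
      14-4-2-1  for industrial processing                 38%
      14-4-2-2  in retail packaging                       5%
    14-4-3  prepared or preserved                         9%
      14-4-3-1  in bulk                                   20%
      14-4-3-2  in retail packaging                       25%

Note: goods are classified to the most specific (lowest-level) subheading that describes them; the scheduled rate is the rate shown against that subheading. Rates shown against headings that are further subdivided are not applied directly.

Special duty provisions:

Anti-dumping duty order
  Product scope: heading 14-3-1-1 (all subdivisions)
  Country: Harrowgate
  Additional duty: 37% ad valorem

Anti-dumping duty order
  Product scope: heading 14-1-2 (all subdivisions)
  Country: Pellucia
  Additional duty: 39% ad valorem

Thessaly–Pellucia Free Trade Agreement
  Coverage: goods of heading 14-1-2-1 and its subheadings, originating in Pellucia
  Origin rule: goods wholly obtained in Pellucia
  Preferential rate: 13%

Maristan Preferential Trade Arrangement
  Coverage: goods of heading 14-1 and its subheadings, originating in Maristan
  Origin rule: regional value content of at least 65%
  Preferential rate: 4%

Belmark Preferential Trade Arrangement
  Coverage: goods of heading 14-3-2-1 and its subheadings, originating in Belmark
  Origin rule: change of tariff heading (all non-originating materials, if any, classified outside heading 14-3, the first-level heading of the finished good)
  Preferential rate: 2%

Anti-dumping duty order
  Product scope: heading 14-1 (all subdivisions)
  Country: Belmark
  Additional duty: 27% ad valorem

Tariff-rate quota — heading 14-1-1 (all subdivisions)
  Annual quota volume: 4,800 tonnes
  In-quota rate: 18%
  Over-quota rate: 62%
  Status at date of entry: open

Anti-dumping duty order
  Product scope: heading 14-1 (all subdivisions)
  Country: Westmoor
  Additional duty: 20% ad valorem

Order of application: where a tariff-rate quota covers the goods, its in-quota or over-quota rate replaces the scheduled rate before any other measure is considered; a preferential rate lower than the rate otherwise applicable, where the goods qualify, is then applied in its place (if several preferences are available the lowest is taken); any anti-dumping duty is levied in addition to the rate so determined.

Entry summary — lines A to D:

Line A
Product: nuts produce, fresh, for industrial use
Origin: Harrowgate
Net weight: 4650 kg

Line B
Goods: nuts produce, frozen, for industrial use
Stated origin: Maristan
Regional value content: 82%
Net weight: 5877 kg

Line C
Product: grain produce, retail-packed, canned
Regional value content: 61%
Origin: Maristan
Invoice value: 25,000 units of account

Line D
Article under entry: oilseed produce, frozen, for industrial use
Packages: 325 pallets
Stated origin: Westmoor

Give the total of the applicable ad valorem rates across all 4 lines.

72%

Line A: nuts → 14-1; fresh → 14-1-2; for industrial use → 14-1-2-1. Scheduled 25%. No special measure applies. → 25%.
Line B: nuts → 14-1; frozen → 14-1-1; for industrial use → 14-1-1-2. Scheduled 7%. quota on 14-1-1 open → in-quota 18%; Maristan agreement on 14-1: RVC ≥ 65% → 4% available; preferential 4%. → 4%.
Line C: grain → 14-2; canned → 14-2-1; retail-packed → 14-2-1-2. Scheduled 19%. Maristan agreement on 14-1: 14-2-1-2 not covered. → 19%.
Line D: oilseed → 14-4; frozen → 14-4-1; for industrial use → 14-4-1-2. Scheduled 24%. No special measure applies. → 24%.
Sum: 25% + 4% + 19% + 24% = 72%.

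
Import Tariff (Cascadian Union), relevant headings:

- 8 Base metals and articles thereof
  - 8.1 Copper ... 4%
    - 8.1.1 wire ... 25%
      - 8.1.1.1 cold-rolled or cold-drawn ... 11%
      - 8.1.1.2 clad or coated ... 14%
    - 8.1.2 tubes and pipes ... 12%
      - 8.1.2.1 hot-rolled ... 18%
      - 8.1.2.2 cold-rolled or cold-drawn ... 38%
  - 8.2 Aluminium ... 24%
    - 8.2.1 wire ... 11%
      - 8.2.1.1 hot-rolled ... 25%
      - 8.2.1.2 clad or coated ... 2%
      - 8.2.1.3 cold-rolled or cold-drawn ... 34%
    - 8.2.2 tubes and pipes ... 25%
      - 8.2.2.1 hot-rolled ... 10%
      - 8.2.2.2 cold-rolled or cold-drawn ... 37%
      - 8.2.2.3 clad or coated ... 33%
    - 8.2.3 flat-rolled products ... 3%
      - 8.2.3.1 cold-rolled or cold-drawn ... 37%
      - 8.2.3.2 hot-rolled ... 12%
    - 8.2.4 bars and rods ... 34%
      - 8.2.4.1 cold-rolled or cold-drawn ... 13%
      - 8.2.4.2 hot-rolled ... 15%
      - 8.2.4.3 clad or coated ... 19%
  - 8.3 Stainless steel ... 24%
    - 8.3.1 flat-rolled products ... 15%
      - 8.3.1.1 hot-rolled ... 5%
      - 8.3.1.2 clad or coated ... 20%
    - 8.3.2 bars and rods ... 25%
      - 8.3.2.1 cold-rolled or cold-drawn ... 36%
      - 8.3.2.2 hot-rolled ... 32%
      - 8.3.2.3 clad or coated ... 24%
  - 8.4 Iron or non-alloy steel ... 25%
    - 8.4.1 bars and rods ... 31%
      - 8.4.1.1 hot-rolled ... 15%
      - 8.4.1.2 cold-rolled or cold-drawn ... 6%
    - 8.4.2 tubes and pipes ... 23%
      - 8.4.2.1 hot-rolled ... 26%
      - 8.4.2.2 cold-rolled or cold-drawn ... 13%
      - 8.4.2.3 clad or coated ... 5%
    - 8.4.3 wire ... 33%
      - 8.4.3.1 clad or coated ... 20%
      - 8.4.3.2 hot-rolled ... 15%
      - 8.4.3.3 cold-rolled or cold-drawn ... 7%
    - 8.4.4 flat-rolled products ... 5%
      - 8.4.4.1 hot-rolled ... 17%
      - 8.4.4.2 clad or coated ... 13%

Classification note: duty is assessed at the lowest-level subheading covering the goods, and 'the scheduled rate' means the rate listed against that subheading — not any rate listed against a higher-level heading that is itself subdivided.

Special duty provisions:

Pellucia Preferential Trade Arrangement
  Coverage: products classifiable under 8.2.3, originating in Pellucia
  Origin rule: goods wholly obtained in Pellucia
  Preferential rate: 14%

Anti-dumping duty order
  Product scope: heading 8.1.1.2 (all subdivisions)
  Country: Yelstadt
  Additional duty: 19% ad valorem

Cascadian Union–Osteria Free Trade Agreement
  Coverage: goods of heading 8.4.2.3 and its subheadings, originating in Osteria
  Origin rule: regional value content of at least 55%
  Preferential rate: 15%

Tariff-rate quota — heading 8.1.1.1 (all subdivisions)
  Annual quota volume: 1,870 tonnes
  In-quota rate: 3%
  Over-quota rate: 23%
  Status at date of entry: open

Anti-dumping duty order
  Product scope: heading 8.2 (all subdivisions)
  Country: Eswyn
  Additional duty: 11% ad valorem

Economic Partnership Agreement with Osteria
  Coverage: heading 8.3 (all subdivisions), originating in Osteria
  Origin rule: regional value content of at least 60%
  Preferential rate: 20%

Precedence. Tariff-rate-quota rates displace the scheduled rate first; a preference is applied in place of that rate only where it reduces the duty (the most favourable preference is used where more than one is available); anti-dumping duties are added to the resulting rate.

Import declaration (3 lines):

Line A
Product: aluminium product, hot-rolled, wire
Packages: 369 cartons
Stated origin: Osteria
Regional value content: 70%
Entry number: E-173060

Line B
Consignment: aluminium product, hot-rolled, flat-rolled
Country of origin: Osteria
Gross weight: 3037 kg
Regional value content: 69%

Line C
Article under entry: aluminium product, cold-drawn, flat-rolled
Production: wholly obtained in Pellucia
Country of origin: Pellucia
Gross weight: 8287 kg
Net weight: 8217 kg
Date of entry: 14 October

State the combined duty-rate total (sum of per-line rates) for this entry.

51%

Line A: aluminium → 8.2; wire → 8.2.1; hot-rolled → 8.2.1.1. Scheduled 25%. Osteria agreement on 8.4.2.3: 8.2.1.1 not covered; Osteria agreement on 8.3: 8.2.1.1 not covered. → 25%.
Line B: aluminium → 8.2; flat-rolled → 8.2.3; hot-rolled → 8.2.3.2. Scheduled 12%. Osteria agreement on 8.4.2.3: 8.2.3.2 not covered; Osteria agreement on 8.3: 8.2.3.2 not covered. → 12%.
Line C: aluminium → 8.2; flat-rolled → 8.2.3; cold-drawn → 8.2.3.1. Scheduled 37%. Pellucia agreement on 8.2.3: wholly obtained → 14% available; preferential 14%. → 14%.
Sum: 25% + 12% + 14% = 51%.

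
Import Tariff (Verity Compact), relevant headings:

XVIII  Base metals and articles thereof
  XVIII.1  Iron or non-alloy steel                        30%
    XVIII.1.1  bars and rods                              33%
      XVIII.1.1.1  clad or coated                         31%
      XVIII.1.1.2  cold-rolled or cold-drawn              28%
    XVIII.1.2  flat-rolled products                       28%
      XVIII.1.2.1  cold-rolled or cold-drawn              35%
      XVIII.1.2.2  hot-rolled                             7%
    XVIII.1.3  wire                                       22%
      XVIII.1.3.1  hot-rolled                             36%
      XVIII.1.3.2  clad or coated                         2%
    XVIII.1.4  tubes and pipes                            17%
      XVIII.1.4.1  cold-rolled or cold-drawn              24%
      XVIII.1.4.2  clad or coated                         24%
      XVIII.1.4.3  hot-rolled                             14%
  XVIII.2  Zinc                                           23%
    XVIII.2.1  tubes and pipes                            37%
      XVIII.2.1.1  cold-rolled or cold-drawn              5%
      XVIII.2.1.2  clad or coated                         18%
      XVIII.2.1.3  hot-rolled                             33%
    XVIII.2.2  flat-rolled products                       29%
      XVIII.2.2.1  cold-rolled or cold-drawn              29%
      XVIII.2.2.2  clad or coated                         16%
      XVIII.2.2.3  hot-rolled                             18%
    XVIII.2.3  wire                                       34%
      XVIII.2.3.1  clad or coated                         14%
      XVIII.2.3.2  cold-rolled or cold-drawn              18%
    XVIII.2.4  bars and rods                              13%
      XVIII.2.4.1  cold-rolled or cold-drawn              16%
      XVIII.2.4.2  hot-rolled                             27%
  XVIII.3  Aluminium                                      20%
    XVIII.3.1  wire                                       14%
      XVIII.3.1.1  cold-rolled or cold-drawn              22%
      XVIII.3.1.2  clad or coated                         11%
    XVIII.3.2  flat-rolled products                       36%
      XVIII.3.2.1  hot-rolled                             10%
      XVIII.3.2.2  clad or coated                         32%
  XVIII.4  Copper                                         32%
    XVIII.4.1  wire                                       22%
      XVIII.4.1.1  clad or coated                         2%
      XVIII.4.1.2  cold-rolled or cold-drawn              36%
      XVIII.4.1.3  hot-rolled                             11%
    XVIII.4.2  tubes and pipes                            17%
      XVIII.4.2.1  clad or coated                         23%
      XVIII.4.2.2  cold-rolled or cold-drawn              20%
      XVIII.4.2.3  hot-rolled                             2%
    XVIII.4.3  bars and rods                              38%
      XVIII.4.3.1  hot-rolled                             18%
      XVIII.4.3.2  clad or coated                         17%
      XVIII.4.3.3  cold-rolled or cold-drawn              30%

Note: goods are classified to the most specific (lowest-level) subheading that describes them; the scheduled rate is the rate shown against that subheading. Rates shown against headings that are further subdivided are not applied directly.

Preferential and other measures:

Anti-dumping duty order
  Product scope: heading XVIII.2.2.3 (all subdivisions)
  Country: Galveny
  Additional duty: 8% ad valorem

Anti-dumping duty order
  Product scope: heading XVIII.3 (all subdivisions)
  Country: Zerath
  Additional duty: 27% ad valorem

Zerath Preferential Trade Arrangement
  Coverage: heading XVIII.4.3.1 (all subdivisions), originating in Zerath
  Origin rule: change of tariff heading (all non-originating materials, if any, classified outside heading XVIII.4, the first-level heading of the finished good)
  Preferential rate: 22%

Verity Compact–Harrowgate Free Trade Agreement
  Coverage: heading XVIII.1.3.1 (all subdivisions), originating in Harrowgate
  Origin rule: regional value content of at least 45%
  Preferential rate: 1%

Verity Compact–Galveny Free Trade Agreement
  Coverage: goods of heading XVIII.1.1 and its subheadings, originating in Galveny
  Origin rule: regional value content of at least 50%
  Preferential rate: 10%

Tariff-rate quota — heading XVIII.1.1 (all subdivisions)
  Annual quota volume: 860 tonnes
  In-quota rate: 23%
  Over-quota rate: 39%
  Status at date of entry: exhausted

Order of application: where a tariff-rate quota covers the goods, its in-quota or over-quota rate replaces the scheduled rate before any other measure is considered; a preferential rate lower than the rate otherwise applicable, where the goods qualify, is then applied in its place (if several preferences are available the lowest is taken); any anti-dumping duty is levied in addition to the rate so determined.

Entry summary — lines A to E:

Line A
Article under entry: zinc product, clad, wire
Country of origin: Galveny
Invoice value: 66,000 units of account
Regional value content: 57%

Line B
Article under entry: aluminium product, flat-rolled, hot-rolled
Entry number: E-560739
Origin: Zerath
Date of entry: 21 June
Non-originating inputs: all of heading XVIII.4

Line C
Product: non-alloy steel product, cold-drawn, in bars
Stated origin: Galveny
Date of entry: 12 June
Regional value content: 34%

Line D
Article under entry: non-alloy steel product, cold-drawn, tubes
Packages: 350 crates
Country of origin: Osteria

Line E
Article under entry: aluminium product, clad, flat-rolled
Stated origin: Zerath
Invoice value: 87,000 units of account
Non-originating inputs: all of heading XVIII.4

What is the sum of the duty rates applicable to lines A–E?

173%

Line A: zinc → XVIII.2; wire → XVIII.2.3; clad → XVIII.2.3.1. Scheduled 14%. Galveny agreement on XVIII.1.1: XVIII.2.3.1 not covered. → 14%.
Line B: aluminium → XVIII.3; flat-rolled → XVIII.3.2; hot-rolled → XVIII.3.2.1. Scheduled 10%. Zerath agreement on XVIII.4.3.1: XVIII.3.2.1 not covered; anti-dumping (Zerath, XVIII.3): +27%; total 10% + 27% = 37%. → 37%.
Line C: non-alloy steel → XVIII.1; in bars → XVIII.1.1; cold-drawn → XVIII.1.1.2. Scheduled 28%. quota on XVIII.1.1 exhausted → over-quota 39%; Galveny agreement on XVIII.1.1: RVC < 50%. → 39%.
Line D: non-alloy steel → XVIII.1; tubes → XVIII.1.4; cold-drawn → XVIII.1.4.1. Scheduled 24%. No special measure applies. → 24%.
Line E: aluminium → XVIII.3; flat-rolled → XVIII.3.2; clad → XVIII.3.2.2. Scheduled 32%. Zerath agreement on XVIII.4.3.1: XVIII.3.2.2 not covered; anti-dumping (Zerath, XVIII.3): +27%; total 32% + 27% = 59%. → 59%.
Sum: 14% + 37% + 39% + 24% + 59% = 173%.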